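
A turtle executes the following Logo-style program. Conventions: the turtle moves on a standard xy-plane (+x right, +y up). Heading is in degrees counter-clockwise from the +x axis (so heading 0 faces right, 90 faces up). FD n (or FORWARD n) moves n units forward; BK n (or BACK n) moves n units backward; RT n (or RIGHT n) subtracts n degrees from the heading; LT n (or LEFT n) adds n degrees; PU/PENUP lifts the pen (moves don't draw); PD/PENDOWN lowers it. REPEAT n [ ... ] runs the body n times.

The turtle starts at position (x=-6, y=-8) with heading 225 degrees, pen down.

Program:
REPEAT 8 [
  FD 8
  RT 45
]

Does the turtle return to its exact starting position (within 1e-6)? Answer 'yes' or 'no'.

Executing turtle program step by step:
Start: pos=(-6,-8), heading=225, pen down
REPEAT 8 [
  -- iteration 1/8 --
  FD 8: (-6,-8) -> (-11.657,-13.657) [heading=225, draw]
  RT 45: heading 225 -> 180
  -- iteration 2/8 --
  FD 8: (-11.657,-13.657) -> (-19.657,-13.657) [heading=180, draw]
  RT 45: heading 180 -> 135
  -- iteration 3/8 --
  FD 8: (-19.657,-13.657) -> (-25.314,-8) [heading=135, draw]
  RT 45: heading 135 -> 90
  -- iteration 4/8 --
  FD 8: (-25.314,-8) -> (-25.314,0) [heading=90, draw]
  RT 45: heading 90 -> 45
  -- iteration 5/8 --
  FD 8: (-25.314,0) -> (-19.657,5.657) [heading=45, draw]
  RT 45: heading 45 -> 0
  -- iteration 6/8 --
  FD 8: (-19.657,5.657) -> (-11.657,5.657) [heading=0, draw]
  RT 45: heading 0 -> 315
  -- iteration 7/8 --
  FD 8: (-11.657,5.657) -> (-6,0) [heading=315, draw]
  RT 45: heading 315 -> 270
  -- iteration 8/8 --
  FD 8: (-6,0) -> (-6,-8) [heading=270, draw]
  RT 45: heading 270 -> 225
]
Final: pos=(-6,-8), heading=225, 8 segment(s) drawn

Start position: (-6, -8)
Final position: (-6, -8)
Distance = 0; < 1e-6 -> CLOSED

Answer: yes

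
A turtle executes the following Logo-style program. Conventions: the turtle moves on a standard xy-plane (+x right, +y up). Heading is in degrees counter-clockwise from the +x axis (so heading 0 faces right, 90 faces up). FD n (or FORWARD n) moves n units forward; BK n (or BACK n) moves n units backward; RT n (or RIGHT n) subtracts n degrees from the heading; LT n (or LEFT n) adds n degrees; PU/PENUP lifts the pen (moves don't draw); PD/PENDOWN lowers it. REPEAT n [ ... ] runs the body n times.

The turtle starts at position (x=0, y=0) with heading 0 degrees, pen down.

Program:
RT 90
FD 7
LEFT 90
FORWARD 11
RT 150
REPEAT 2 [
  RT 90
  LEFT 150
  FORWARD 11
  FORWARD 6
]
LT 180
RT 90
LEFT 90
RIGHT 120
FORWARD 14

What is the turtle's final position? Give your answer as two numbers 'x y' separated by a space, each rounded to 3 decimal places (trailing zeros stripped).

Answer: 37.847 -25.5

Derivation:
Executing turtle program step by step:
Start: pos=(0,0), heading=0, pen down
RT 90: heading 0 -> 270
FD 7: (0,0) -> (0,-7) [heading=270, draw]
LT 90: heading 270 -> 0
FD 11: (0,-7) -> (11,-7) [heading=0, draw]
RT 150: heading 0 -> 210
REPEAT 2 [
  -- iteration 1/2 --
  RT 90: heading 210 -> 120
  LT 150: heading 120 -> 270
  FD 11: (11,-7) -> (11,-18) [heading=270, draw]
  FD 6: (11,-18) -> (11,-24) [heading=270, draw]
  -- iteration 2/2 --
  RT 90: heading 270 -> 180
  LT 150: heading 180 -> 330
  FD 11: (11,-24) -> (20.526,-29.5) [heading=330, draw]
  FD 6: (20.526,-29.5) -> (25.722,-32.5) [heading=330, draw]
]
LT 180: heading 330 -> 150
RT 90: heading 150 -> 60
LT 90: heading 60 -> 150
RT 120: heading 150 -> 30
FD 14: (25.722,-32.5) -> (37.847,-25.5) [heading=30, draw]
Final: pos=(37.847,-25.5), heading=30, 7 segment(s) drawn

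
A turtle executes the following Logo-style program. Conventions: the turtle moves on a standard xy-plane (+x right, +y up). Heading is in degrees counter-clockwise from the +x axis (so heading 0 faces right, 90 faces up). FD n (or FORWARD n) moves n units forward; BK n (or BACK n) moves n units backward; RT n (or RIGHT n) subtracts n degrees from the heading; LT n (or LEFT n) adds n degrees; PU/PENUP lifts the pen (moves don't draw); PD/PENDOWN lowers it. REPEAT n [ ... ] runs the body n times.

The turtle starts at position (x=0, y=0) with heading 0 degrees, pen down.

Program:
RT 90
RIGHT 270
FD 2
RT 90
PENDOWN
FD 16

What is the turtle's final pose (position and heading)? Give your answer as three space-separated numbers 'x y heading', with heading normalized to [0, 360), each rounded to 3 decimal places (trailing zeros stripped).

Answer: 2 -16 270

Derivation:
Executing turtle program step by step:
Start: pos=(0,0), heading=0, pen down
RT 90: heading 0 -> 270
RT 270: heading 270 -> 0
FD 2: (0,0) -> (2,0) [heading=0, draw]
RT 90: heading 0 -> 270
PD: pen down
FD 16: (2,0) -> (2,-16) [heading=270, draw]
Final: pos=(2,-16), heading=270, 2 segment(s) drawn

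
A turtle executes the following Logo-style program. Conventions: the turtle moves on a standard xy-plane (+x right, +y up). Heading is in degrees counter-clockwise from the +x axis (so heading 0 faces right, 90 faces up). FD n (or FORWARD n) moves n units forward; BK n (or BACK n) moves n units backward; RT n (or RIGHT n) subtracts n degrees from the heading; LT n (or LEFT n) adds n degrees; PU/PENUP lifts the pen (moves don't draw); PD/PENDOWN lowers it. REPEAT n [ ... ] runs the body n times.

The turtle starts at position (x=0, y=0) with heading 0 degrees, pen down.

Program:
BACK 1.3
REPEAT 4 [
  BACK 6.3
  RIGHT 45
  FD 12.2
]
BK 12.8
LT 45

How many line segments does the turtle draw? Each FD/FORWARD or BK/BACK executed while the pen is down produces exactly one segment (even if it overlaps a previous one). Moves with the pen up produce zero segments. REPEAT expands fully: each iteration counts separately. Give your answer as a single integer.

Answer: 10

Derivation:
Executing turtle program step by step:
Start: pos=(0,0), heading=0, pen down
BK 1.3: (0,0) -> (-1.3,0) [heading=0, draw]
REPEAT 4 [
  -- iteration 1/4 --
  BK 6.3: (-1.3,0) -> (-7.6,0) [heading=0, draw]
  RT 45: heading 0 -> 315
  FD 12.2: (-7.6,0) -> (1.027,-8.627) [heading=315, draw]
  -- iteration 2/4 --
  BK 6.3: (1.027,-8.627) -> (-3.428,-4.172) [heading=315, draw]
  RT 45: heading 315 -> 270
  FD 12.2: (-3.428,-4.172) -> (-3.428,-16.372) [heading=270, draw]
  -- iteration 3/4 --
  BK 6.3: (-3.428,-16.372) -> (-3.428,-10.072) [heading=270, draw]
  RT 45: heading 270 -> 225
  FD 12.2: (-3.428,-10.072) -> (-12.055,-18.699) [heading=225, draw]
  -- iteration 4/4 --
  BK 6.3: (-12.055,-18.699) -> (-7.6,-14.244) [heading=225, draw]
  RT 45: heading 225 -> 180
  FD 12.2: (-7.6,-14.244) -> (-19.8,-14.244) [heading=180, draw]
]
BK 12.8: (-19.8,-14.244) -> (-7,-14.244) [heading=180, draw]
LT 45: heading 180 -> 225
Final: pos=(-7,-14.244), heading=225, 10 segment(s) drawn
Segments drawn: 10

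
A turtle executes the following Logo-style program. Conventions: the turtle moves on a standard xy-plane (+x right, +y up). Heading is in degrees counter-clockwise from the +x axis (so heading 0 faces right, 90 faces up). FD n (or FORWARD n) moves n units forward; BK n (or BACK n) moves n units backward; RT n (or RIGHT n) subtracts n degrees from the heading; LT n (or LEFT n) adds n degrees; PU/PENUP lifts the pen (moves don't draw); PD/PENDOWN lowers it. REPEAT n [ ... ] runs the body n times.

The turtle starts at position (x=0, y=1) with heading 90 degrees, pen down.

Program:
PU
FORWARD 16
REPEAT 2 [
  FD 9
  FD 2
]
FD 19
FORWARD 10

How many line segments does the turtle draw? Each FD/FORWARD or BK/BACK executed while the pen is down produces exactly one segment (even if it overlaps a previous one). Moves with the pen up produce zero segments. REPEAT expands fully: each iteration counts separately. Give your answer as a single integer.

Answer: 0

Derivation:
Executing turtle program step by step:
Start: pos=(0,1), heading=90, pen down
PU: pen up
FD 16: (0,1) -> (0,17) [heading=90, move]
REPEAT 2 [
  -- iteration 1/2 --
  FD 9: (0,17) -> (0,26) [heading=90, move]
  FD 2: (0,26) -> (0,28) [heading=90, move]
  -- iteration 2/2 --
  FD 9: (0,28) -> (0,37) [heading=90, move]
  FD 2: (0,37) -> (0,39) [heading=90, move]
]
FD 19: (0,39) -> (0,58) [heading=90, move]
FD 10: (0,58) -> (0,68) [heading=90, move]
Final: pos=(0,68), heading=90, 0 segment(s) drawn
Segments drawn: 0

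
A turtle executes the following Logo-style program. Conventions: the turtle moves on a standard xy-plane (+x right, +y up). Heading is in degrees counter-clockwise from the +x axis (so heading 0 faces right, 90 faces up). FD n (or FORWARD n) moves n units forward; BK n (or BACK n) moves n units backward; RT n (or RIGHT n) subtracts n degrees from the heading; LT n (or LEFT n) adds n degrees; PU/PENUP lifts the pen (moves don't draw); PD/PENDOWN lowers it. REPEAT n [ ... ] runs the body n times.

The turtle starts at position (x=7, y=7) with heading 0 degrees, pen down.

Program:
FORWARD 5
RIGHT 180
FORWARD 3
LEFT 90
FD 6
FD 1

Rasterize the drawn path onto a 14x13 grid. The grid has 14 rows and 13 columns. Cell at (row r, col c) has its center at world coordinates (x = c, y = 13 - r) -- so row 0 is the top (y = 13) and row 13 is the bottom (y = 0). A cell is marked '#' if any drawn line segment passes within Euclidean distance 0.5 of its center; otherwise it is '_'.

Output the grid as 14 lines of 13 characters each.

Answer: _____________
_____________
_____________
_____________
_____________
_____________
_______######
_________#___
_________#___
_________#___
_________#___
_________#___
_________#___
_________#___

Derivation:
Segment 0: (7,7) -> (12,7)
Segment 1: (12,7) -> (9,7)
Segment 2: (9,7) -> (9,1)
Segment 3: (9,1) -> (9,0)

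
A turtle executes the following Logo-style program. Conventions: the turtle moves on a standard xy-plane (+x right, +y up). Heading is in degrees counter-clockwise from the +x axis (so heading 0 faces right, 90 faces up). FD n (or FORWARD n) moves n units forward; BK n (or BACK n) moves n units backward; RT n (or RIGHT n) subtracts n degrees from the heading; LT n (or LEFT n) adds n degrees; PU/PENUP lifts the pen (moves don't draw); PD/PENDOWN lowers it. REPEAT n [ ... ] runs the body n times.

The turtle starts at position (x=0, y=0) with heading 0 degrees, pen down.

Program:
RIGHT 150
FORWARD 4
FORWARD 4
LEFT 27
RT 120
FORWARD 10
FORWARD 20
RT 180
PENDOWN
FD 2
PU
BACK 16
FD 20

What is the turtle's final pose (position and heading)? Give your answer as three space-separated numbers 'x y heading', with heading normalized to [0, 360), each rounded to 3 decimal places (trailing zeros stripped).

Answer: -17.824 17.384 297

Derivation:
Executing turtle program step by step:
Start: pos=(0,0), heading=0, pen down
RT 150: heading 0 -> 210
FD 4: (0,0) -> (-3.464,-2) [heading=210, draw]
FD 4: (-3.464,-2) -> (-6.928,-4) [heading=210, draw]
LT 27: heading 210 -> 237
RT 120: heading 237 -> 117
FD 10: (-6.928,-4) -> (-11.468,4.91) [heading=117, draw]
FD 20: (-11.468,4.91) -> (-20.548,22.73) [heading=117, draw]
RT 180: heading 117 -> 297
PD: pen down
FD 2: (-20.548,22.73) -> (-19.64,20.948) [heading=297, draw]
PU: pen up
BK 16: (-19.64,20.948) -> (-26.904,35.204) [heading=297, move]
FD 20: (-26.904,35.204) -> (-17.824,17.384) [heading=297, move]
Final: pos=(-17.824,17.384), heading=297, 5 segment(s) drawn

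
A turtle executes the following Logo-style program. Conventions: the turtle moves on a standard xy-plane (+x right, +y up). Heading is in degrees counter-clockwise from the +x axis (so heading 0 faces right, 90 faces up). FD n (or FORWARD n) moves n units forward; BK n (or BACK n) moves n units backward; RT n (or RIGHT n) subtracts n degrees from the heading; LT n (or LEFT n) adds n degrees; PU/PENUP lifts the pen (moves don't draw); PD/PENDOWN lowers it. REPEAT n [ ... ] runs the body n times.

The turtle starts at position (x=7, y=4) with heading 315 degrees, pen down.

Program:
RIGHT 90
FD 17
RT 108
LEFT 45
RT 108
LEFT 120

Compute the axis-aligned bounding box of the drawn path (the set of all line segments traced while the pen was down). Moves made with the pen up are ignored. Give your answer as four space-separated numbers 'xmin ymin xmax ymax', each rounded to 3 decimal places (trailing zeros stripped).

Answer: -5.021 -8.021 7 4

Derivation:
Executing turtle program step by step:
Start: pos=(7,4), heading=315, pen down
RT 90: heading 315 -> 225
FD 17: (7,4) -> (-5.021,-8.021) [heading=225, draw]
RT 108: heading 225 -> 117
LT 45: heading 117 -> 162
RT 108: heading 162 -> 54
LT 120: heading 54 -> 174
Final: pos=(-5.021,-8.021), heading=174, 1 segment(s) drawn

Segment endpoints: x in {-5.021, 7}, y in {-8.021, 4}
xmin=-5.021, ymin=-8.021, xmax=7, ymax=4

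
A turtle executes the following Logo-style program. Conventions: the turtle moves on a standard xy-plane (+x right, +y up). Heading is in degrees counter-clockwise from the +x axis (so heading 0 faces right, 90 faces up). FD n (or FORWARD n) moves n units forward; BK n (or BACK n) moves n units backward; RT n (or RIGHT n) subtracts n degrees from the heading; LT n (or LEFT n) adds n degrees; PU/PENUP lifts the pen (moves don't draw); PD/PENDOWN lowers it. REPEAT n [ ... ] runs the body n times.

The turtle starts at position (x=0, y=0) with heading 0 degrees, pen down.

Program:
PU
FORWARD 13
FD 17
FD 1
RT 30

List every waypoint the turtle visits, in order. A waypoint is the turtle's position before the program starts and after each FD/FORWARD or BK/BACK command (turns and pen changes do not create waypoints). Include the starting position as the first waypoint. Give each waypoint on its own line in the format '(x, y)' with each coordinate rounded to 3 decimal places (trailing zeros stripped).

Executing turtle program step by step:
Start: pos=(0,0), heading=0, pen down
PU: pen up
FD 13: (0,0) -> (13,0) [heading=0, move]
FD 17: (13,0) -> (30,0) [heading=0, move]
FD 1: (30,0) -> (31,0) [heading=0, move]
RT 30: heading 0 -> 330
Final: pos=(31,0), heading=330, 0 segment(s) drawn
Waypoints (4 total):
(0, 0)
(13, 0)
(30, 0)
(31, 0)

Answer: (0, 0)
(13, 0)
(30, 0)
(31, 0)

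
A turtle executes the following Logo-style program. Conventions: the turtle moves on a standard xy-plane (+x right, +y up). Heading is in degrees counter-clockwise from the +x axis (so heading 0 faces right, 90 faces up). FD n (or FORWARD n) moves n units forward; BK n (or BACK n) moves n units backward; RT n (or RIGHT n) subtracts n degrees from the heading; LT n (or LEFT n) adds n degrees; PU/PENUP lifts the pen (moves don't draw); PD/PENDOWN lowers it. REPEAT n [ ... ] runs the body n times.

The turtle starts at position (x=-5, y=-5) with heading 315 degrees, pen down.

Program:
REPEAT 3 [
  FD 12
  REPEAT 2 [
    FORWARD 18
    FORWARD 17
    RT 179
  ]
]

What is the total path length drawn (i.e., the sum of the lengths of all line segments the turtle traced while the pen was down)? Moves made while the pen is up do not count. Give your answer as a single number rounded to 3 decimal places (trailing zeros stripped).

Executing turtle program step by step:
Start: pos=(-5,-5), heading=315, pen down
REPEAT 3 [
  -- iteration 1/3 --
  FD 12: (-5,-5) -> (3.485,-13.485) [heading=315, draw]
  REPEAT 2 [
    -- iteration 1/2 --
    FD 18: (3.485,-13.485) -> (16.213,-26.213) [heading=315, draw]
    FD 17: (16.213,-26.213) -> (28.234,-38.234) [heading=315, draw]
    RT 179: heading 315 -> 136
    -- iteration 2/2 --
    FD 18: (28.234,-38.234) -> (15.286,-25.73) [heading=136, draw]
    FD 17: (15.286,-25.73) -> (3.057,-13.921) [heading=136, draw]
    RT 179: heading 136 -> 317
  ]
  -- iteration 2/3 --
  FD 12: (3.057,-13.921) -> (11.833,-22.105) [heading=317, draw]
  REPEAT 2 [
    -- iteration 1/2 --
    FD 18: (11.833,-22.105) -> (24.998,-34.381) [heading=317, draw]
    FD 17: (24.998,-34.381) -> (37.431,-45.975) [heading=317, draw]
    RT 179: heading 317 -> 138
    -- iteration 2/2 --
    FD 18: (37.431,-45.975) -> (24.054,-33.931) [heading=138, draw]
    FD 17: (24.054,-33.931) -> (11.421,-22.555) [heading=138, draw]
    RT 179: heading 138 -> 319
  ]
  -- iteration 3/3 --
  FD 12: (11.421,-22.555) -> (20.477,-30.428) [heading=319, draw]
  REPEAT 2 [
    -- iteration 1/2 --
    FD 18: (20.477,-30.428) -> (34.062,-42.237) [heading=319, draw]
    FD 17: (34.062,-42.237) -> (46.892,-53.39) [heading=319, draw]
    RT 179: heading 319 -> 140
    -- iteration 2/2 --
    FD 18: (46.892,-53.39) -> (33.103,-41.82) [heading=140, draw]
    FD 17: (33.103,-41.82) -> (20.08,-30.893) [heading=140, draw]
    RT 179: heading 140 -> 321
  ]
]
Final: pos=(20.08,-30.893), heading=321, 15 segment(s) drawn

Segment lengths:
  seg 1: (-5,-5) -> (3.485,-13.485), length = 12
  seg 2: (3.485,-13.485) -> (16.213,-26.213), length = 18
  seg 3: (16.213,-26.213) -> (28.234,-38.234), length = 17
  seg 4: (28.234,-38.234) -> (15.286,-25.73), length = 18
  seg 5: (15.286,-25.73) -> (3.057,-13.921), length = 17
  seg 6: (3.057,-13.921) -> (11.833,-22.105), length = 12
  seg 7: (11.833,-22.105) -> (24.998,-34.381), length = 18
  seg 8: (24.998,-34.381) -> (37.431,-45.975), length = 17
  seg 9: (37.431,-45.975) -> (24.054,-33.931), length = 18
  seg 10: (24.054,-33.931) -> (11.421,-22.555), length = 17
  seg 11: (11.421,-22.555) -> (20.477,-30.428), length = 12
  seg 12: (20.477,-30.428) -> (34.062,-42.237), length = 18
  seg 13: (34.062,-42.237) -> (46.892,-53.39), length = 17
  seg 14: (46.892,-53.39) -> (33.103,-41.82), length = 18
  seg 15: (33.103,-41.82) -> (20.08,-30.893), length = 17
Total = 246

Answer: 246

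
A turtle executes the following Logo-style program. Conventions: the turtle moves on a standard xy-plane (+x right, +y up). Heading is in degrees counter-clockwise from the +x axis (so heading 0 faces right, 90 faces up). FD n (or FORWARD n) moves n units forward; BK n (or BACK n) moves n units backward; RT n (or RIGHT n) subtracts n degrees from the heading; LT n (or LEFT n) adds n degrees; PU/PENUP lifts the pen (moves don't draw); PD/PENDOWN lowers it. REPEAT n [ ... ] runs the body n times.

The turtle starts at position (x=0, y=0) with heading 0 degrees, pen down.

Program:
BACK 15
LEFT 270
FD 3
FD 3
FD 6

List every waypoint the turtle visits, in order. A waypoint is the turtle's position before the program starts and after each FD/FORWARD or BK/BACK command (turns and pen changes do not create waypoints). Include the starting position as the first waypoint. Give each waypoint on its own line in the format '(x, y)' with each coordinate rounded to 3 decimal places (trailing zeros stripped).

Answer: (0, 0)
(-15, 0)
(-15, -3)
(-15, -6)
(-15, -12)

Derivation:
Executing turtle program step by step:
Start: pos=(0,0), heading=0, pen down
BK 15: (0,0) -> (-15,0) [heading=0, draw]
LT 270: heading 0 -> 270
FD 3: (-15,0) -> (-15,-3) [heading=270, draw]
FD 3: (-15,-3) -> (-15,-6) [heading=270, draw]
FD 6: (-15,-6) -> (-15,-12) [heading=270, draw]
Final: pos=(-15,-12), heading=270, 4 segment(s) drawn
Waypoints (5 total):
(0, 0)
(-15, 0)
(-15, -3)
(-15, -6)
(-15, -12)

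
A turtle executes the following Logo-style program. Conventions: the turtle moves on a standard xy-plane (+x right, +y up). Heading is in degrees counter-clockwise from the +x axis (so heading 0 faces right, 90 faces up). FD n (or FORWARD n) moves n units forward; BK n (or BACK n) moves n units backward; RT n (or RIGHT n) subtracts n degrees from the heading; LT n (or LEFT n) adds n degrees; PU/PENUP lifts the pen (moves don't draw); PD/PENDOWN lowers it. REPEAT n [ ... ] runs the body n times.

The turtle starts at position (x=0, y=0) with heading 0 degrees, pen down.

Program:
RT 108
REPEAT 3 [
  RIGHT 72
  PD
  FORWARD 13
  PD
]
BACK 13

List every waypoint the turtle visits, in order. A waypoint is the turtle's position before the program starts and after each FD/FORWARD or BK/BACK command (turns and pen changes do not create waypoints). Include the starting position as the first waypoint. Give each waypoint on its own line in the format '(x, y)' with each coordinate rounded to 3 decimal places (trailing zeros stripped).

Executing turtle program step by step:
Start: pos=(0,0), heading=0, pen down
RT 108: heading 0 -> 252
REPEAT 3 [
  -- iteration 1/3 --
  RT 72: heading 252 -> 180
  PD: pen down
  FD 13: (0,0) -> (-13,0) [heading=180, draw]
  PD: pen down
  -- iteration 2/3 --
  RT 72: heading 180 -> 108
  PD: pen down
  FD 13: (-13,0) -> (-17.017,12.364) [heading=108, draw]
  PD: pen down
  -- iteration 3/3 --
  RT 72: heading 108 -> 36
  PD: pen down
  FD 13: (-17.017,12.364) -> (-6.5,20.005) [heading=36, draw]
  PD: pen down
]
BK 13: (-6.5,20.005) -> (-17.017,12.364) [heading=36, draw]
Final: pos=(-17.017,12.364), heading=36, 4 segment(s) drawn
Waypoints (5 total):
(0, 0)
(-13, 0)
(-17.017, 12.364)
(-6.5, 20.005)
(-17.017, 12.364)

Answer: (0, 0)
(-13, 0)
(-17.017, 12.364)
(-6.5, 20.005)
(-17.017, 12.364)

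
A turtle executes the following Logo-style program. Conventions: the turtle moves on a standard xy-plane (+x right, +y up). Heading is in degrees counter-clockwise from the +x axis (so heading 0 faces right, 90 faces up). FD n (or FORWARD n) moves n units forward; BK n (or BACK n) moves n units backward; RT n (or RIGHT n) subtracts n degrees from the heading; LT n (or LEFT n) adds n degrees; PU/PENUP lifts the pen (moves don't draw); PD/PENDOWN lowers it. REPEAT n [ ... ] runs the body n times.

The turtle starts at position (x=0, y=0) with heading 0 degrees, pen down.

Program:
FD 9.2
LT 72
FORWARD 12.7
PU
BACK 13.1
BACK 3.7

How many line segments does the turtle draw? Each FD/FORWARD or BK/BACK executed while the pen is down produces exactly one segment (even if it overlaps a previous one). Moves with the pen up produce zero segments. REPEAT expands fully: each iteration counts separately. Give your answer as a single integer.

Answer: 2

Derivation:
Executing turtle program step by step:
Start: pos=(0,0), heading=0, pen down
FD 9.2: (0,0) -> (9.2,0) [heading=0, draw]
LT 72: heading 0 -> 72
FD 12.7: (9.2,0) -> (13.125,12.078) [heading=72, draw]
PU: pen up
BK 13.1: (13.125,12.078) -> (9.076,-0.38) [heading=72, move]
BK 3.7: (9.076,-0.38) -> (7.933,-3.899) [heading=72, move]
Final: pos=(7.933,-3.899), heading=72, 2 segment(s) drawn
Segments drawn: 2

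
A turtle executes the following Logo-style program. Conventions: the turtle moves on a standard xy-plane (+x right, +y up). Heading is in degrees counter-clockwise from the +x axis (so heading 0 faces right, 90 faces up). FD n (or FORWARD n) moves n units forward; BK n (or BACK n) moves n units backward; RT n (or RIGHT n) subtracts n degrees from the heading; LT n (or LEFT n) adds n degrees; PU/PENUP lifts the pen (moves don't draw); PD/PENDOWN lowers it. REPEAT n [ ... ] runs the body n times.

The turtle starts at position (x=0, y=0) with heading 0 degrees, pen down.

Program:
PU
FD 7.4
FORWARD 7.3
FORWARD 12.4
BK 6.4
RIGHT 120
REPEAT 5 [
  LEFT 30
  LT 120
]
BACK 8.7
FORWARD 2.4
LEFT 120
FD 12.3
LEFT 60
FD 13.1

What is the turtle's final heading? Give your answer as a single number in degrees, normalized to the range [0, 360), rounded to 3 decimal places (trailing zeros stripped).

Answer: 90

Derivation:
Executing turtle program step by step:
Start: pos=(0,0), heading=0, pen down
PU: pen up
FD 7.4: (0,0) -> (7.4,0) [heading=0, move]
FD 7.3: (7.4,0) -> (14.7,0) [heading=0, move]
FD 12.4: (14.7,0) -> (27.1,0) [heading=0, move]
BK 6.4: (27.1,0) -> (20.7,0) [heading=0, move]
RT 120: heading 0 -> 240
REPEAT 5 [
  -- iteration 1/5 --
  LT 30: heading 240 -> 270
  LT 120: heading 270 -> 30
  -- iteration 2/5 --
  LT 30: heading 30 -> 60
  LT 120: heading 60 -> 180
  -- iteration 3/5 --
  LT 30: heading 180 -> 210
  LT 120: heading 210 -> 330
  -- iteration 4/5 --
  LT 30: heading 330 -> 0
  LT 120: heading 0 -> 120
  -- iteration 5/5 --
  LT 30: heading 120 -> 150
  LT 120: heading 150 -> 270
]
BK 8.7: (20.7,0) -> (20.7,8.7) [heading=270, move]
FD 2.4: (20.7,8.7) -> (20.7,6.3) [heading=270, move]
LT 120: heading 270 -> 30
FD 12.3: (20.7,6.3) -> (31.352,12.45) [heading=30, move]
LT 60: heading 30 -> 90
FD 13.1: (31.352,12.45) -> (31.352,25.55) [heading=90, move]
Final: pos=(31.352,25.55), heading=90, 0 segment(s) drawn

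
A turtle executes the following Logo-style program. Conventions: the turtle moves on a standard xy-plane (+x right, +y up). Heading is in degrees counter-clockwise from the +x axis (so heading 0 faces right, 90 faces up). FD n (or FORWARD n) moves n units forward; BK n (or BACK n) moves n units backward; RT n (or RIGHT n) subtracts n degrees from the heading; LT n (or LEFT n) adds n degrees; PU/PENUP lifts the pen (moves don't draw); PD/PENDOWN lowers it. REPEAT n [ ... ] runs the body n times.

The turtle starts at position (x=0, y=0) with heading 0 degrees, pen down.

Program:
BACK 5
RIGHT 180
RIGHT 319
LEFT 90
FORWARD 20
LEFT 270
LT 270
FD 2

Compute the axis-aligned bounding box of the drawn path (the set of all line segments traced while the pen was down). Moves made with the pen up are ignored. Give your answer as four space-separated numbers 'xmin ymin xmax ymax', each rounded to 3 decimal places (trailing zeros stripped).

Answer: -5 -15.094 8.121 0

Derivation:
Executing turtle program step by step:
Start: pos=(0,0), heading=0, pen down
BK 5: (0,0) -> (-5,0) [heading=0, draw]
RT 180: heading 0 -> 180
RT 319: heading 180 -> 221
LT 90: heading 221 -> 311
FD 20: (-5,0) -> (8.121,-15.094) [heading=311, draw]
LT 270: heading 311 -> 221
LT 270: heading 221 -> 131
FD 2: (8.121,-15.094) -> (6.809,-13.585) [heading=131, draw]
Final: pos=(6.809,-13.585), heading=131, 3 segment(s) drawn

Segment endpoints: x in {-5, 0, 6.809, 8.121}, y in {-15.094, -13.585, 0}
xmin=-5, ymin=-15.094, xmax=8.121, ymax=0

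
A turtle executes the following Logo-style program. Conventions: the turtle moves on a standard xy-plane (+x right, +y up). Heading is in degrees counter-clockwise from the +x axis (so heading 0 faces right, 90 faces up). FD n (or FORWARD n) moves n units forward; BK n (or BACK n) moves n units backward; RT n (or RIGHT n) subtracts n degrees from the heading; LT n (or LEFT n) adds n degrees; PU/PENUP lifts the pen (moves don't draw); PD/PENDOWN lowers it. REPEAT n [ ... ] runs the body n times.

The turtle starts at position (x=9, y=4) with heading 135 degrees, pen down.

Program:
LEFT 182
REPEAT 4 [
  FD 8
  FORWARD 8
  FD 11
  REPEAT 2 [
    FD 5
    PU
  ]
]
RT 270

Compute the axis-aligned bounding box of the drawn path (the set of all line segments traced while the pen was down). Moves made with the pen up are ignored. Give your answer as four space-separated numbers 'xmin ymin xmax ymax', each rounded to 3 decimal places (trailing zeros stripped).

Answer: 9 -17.824 32.403 4

Derivation:
Executing turtle program step by step:
Start: pos=(9,4), heading=135, pen down
LT 182: heading 135 -> 317
REPEAT 4 [
  -- iteration 1/4 --
  FD 8: (9,4) -> (14.851,-1.456) [heading=317, draw]
  FD 8: (14.851,-1.456) -> (20.702,-6.912) [heading=317, draw]
  FD 11: (20.702,-6.912) -> (28.747,-14.414) [heading=317, draw]
  REPEAT 2 [
    -- iteration 1/2 --
    FD 5: (28.747,-14.414) -> (32.403,-17.824) [heading=317, draw]
    PU: pen up
    -- iteration 2/2 --
    FD 5: (32.403,-17.824) -> (36.06,-21.234) [heading=317, move]
    PU: pen up
  ]
  -- iteration 2/4 --
  FD 8: (36.06,-21.234) -> (41.911,-26.69) [heading=317, move]
  FD 8: (41.911,-26.69) -> (47.762,-32.146) [heading=317, move]
  FD 11: (47.762,-32.146) -> (55.807,-39.648) [heading=317, move]
  REPEAT 2 [
    -- iteration 1/2 --
    FD 5: (55.807,-39.648) -> (59.463,-43.058) [heading=317, move]
    PU: pen up
    -- iteration 2/2 --
    FD 5: (59.463,-43.058) -> (63.12,-46.468) [heading=317, move]
    PU: pen up
  ]
  -- iteration 3/4 --
  FD 8: (63.12,-46.468) -> (68.971,-51.924) [heading=317, move]
  FD 8: (68.971,-51.924) -> (74.822,-57.38) [heading=317, move]
  FD 11: (74.822,-57.38) -> (82.867,-64.882) [heading=317, move]
  REPEAT 2 [
    -- iteration 1/2 --
    FD 5: (82.867,-64.882) -> (86.523,-68.292) [heading=317, move]
    PU: pen up
    -- iteration 2/2 --
    FD 5: (86.523,-68.292) -> (90.18,-71.702) [heading=317, move]
    PU: pen up
  ]
  -- iteration 4/4 --
  FD 8: (90.18,-71.702) -> (96.031,-77.158) [heading=317, move]
  FD 8: (96.031,-77.158) -> (101.882,-82.614) [heading=317, move]
  FD 11: (101.882,-82.614) -> (109.927,-90.116) [heading=317, move]
  REPEAT 2 [
    -- iteration 1/2 --
    FD 5: (109.927,-90.116) -> (113.584,-93.526) [heading=317, move]
    PU: pen up
    -- iteration 2/2 --
    FD 5: (113.584,-93.526) -> (117.24,-96.936) [heading=317, move]
    PU: pen up
  ]
]
RT 270: heading 317 -> 47
Final: pos=(117.24,-96.936), heading=47, 4 segment(s) drawn

Segment endpoints: x in {9, 14.851, 20.702, 28.747, 32.403}, y in {-17.824, -14.414, -6.912, -1.456, 4}
xmin=9, ymin=-17.824, xmax=32.403, ymax=4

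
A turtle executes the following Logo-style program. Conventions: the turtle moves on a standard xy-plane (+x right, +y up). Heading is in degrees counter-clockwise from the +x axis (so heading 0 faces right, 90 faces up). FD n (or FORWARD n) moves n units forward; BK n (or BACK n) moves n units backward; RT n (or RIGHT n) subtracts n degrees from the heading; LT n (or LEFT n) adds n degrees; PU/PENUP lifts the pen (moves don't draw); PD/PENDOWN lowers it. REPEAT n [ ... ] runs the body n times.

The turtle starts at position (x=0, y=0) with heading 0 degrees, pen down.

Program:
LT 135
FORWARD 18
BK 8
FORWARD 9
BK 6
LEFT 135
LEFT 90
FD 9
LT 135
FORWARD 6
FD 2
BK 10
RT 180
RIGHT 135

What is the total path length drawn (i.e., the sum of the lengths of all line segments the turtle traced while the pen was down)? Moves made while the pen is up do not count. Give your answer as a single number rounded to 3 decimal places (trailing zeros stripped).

Executing turtle program step by step:
Start: pos=(0,0), heading=0, pen down
LT 135: heading 0 -> 135
FD 18: (0,0) -> (-12.728,12.728) [heading=135, draw]
BK 8: (-12.728,12.728) -> (-7.071,7.071) [heading=135, draw]
FD 9: (-7.071,7.071) -> (-13.435,13.435) [heading=135, draw]
BK 6: (-13.435,13.435) -> (-9.192,9.192) [heading=135, draw]
LT 135: heading 135 -> 270
LT 90: heading 270 -> 0
FD 9: (-9.192,9.192) -> (-0.192,9.192) [heading=0, draw]
LT 135: heading 0 -> 135
FD 6: (-0.192,9.192) -> (-4.435,13.435) [heading=135, draw]
FD 2: (-4.435,13.435) -> (-5.849,14.849) [heading=135, draw]
BK 10: (-5.849,14.849) -> (1.222,7.778) [heading=135, draw]
RT 180: heading 135 -> 315
RT 135: heading 315 -> 180
Final: pos=(1.222,7.778), heading=180, 8 segment(s) drawn

Segment lengths:
  seg 1: (0,0) -> (-12.728,12.728), length = 18
  seg 2: (-12.728,12.728) -> (-7.071,7.071), length = 8
  seg 3: (-7.071,7.071) -> (-13.435,13.435), length = 9
  seg 4: (-13.435,13.435) -> (-9.192,9.192), length = 6
  seg 5: (-9.192,9.192) -> (-0.192,9.192), length = 9
  seg 6: (-0.192,9.192) -> (-4.435,13.435), length = 6
  seg 7: (-4.435,13.435) -> (-5.849,14.849), length = 2
  seg 8: (-5.849,14.849) -> (1.222,7.778), length = 10
Total = 68

Answer: 68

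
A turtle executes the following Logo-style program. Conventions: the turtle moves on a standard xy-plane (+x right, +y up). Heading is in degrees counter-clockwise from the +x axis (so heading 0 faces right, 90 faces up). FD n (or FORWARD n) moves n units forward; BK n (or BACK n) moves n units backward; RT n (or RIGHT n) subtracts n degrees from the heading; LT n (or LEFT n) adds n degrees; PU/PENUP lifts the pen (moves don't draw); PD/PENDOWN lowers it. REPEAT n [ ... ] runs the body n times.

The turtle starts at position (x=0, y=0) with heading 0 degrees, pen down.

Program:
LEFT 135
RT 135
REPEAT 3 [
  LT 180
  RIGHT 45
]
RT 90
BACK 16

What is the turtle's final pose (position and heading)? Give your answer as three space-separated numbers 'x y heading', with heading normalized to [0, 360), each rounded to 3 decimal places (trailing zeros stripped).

Answer: -11.314 11.314 315

Derivation:
Executing turtle program step by step:
Start: pos=(0,0), heading=0, pen down
LT 135: heading 0 -> 135
RT 135: heading 135 -> 0
REPEAT 3 [
  -- iteration 1/3 --
  LT 180: heading 0 -> 180
  RT 45: heading 180 -> 135
  -- iteration 2/3 --
  LT 180: heading 135 -> 315
  RT 45: heading 315 -> 270
  -- iteration 3/3 --
  LT 180: heading 270 -> 90
  RT 45: heading 90 -> 45
]
RT 90: heading 45 -> 315
BK 16: (0,0) -> (-11.314,11.314) [heading=315, draw]
Final: pos=(-11.314,11.314), heading=315, 1 segment(s) drawn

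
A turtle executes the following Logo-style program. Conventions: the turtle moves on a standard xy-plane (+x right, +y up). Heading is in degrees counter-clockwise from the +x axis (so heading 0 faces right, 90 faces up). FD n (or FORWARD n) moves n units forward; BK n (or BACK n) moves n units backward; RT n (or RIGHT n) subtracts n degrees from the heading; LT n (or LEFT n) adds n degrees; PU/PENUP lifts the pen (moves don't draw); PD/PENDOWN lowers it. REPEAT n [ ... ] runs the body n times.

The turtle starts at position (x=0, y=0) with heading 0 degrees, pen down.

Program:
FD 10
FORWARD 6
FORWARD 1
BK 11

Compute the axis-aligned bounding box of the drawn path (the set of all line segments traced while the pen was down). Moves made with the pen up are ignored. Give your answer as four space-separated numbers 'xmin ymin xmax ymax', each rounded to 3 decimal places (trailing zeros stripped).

Executing turtle program step by step:
Start: pos=(0,0), heading=0, pen down
FD 10: (0,0) -> (10,0) [heading=0, draw]
FD 6: (10,0) -> (16,0) [heading=0, draw]
FD 1: (16,0) -> (17,0) [heading=0, draw]
BK 11: (17,0) -> (6,0) [heading=0, draw]
Final: pos=(6,0), heading=0, 4 segment(s) drawn

Segment endpoints: x in {0, 6, 10, 16, 17}, y in {0}
xmin=0, ymin=0, xmax=17, ymax=0

Answer: 0 0 17 0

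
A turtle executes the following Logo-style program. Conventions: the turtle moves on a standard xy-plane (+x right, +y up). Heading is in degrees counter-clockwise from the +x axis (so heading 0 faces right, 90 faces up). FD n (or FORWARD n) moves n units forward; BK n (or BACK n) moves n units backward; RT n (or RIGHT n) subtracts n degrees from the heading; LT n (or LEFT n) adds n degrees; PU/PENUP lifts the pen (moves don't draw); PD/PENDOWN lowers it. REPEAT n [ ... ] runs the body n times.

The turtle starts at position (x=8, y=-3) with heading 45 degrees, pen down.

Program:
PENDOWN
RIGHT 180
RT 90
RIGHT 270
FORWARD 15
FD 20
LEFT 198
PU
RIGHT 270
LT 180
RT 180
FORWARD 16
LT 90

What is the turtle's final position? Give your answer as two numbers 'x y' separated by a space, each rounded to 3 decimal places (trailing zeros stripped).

Executing turtle program step by step:
Start: pos=(8,-3), heading=45, pen down
PD: pen down
RT 180: heading 45 -> 225
RT 90: heading 225 -> 135
RT 270: heading 135 -> 225
FD 15: (8,-3) -> (-2.607,-13.607) [heading=225, draw]
FD 20: (-2.607,-13.607) -> (-16.749,-27.749) [heading=225, draw]
LT 198: heading 225 -> 63
PU: pen up
RT 270: heading 63 -> 153
LT 180: heading 153 -> 333
RT 180: heading 333 -> 153
FD 16: (-16.749,-27.749) -> (-31.005,-20.485) [heading=153, move]
LT 90: heading 153 -> 243
Final: pos=(-31.005,-20.485), heading=243, 2 segment(s) drawn

Answer: -31.005 -20.485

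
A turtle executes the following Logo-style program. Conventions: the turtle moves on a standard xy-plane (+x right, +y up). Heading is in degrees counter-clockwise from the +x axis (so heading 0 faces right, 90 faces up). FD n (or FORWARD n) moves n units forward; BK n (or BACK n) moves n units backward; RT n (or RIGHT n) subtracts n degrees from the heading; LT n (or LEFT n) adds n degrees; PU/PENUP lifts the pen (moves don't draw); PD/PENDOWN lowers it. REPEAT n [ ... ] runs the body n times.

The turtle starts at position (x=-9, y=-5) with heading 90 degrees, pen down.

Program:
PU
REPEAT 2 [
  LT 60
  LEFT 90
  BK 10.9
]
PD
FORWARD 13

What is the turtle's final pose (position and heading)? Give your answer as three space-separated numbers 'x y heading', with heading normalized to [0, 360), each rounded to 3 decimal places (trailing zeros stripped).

Answer: -1.731 5.49 30

Derivation:
Executing turtle program step by step:
Start: pos=(-9,-5), heading=90, pen down
PU: pen up
REPEAT 2 [
  -- iteration 1/2 --
  LT 60: heading 90 -> 150
  LT 90: heading 150 -> 240
  BK 10.9: (-9,-5) -> (-3.55,4.44) [heading=240, move]
  -- iteration 2/2 --
  LT 60: heading 240 -> 300
  LT 90: heading 300 -> 30
  BK 10.9: (-3.55,4.44) -> (-12.99,-1.01) [heading=30, move]
]
PD: pen down
FD 13: (-12.99,-1.01) -> (-1.731,5.49) [heading=30, draw]
Final: pos=(-1.731,5.49), heading=30, 1 segment(s) drawn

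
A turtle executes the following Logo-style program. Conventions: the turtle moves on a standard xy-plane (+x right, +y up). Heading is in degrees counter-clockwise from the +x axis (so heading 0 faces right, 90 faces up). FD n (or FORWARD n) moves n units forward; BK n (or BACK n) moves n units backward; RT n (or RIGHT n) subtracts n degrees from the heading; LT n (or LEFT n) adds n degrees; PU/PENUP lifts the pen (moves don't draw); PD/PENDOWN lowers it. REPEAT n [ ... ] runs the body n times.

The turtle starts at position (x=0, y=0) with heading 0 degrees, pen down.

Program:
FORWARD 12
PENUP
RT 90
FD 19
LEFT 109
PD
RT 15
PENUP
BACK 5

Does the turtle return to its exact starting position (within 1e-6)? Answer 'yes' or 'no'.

Executing turtle program step by step:
Start: pos=(0,0), heading=0, pen down
FD 12: (0,0) -> (12,0) [heading=0, draw]
PU: pen up
RT 90: heading 0 -> 270
FD 19: (12,0) -> (12,-19) [heading=270, move]
LT 109: heading 270 -> 19
PD: pen down
RT 15: heading 19 -> 4
PU: pen up
BK 5: (12,-19) -> (7.012,-19.349) [heading=4, move]
Final: pos=(7.012,-19.349), heading=4, 1 segment(s) drawn

Start position: (0, 0)
Final position: (7.012, -19.349)
Distance = 20.58; >= 1e-6 -> NOT closed

Answer: no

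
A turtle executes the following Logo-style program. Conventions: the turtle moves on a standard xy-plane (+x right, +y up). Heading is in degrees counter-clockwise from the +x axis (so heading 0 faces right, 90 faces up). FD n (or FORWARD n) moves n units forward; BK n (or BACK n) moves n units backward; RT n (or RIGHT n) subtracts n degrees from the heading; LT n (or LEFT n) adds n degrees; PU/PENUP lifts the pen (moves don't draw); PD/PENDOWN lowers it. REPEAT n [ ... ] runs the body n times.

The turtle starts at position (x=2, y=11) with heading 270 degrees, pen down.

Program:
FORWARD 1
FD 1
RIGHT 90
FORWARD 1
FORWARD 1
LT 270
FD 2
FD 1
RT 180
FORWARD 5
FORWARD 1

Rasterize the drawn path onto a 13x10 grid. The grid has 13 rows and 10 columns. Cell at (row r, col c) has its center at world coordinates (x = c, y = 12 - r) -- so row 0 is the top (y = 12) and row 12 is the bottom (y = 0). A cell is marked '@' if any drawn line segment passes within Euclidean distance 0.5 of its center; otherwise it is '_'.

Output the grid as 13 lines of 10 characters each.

Segment 0: (2,11) -> (2,10)
Segment 1: (2,10) -> (2,9)
Segment 2: (2,9) -> (1,9)
Segment 3: (1,9) -> (-0,9)
Segment 4: (-0,9) -> (0,11)
Segment 5: (0,11) -> (0,12)
Segment 6: (0,12) -> (-0,7)
Segment 7: (-0,7) -> (-0,6)

Answer: @_________
@_@_______
@_@_______
@@@_______
@_________
@_________
@_________
__________
__________
__________
__________
__________
__________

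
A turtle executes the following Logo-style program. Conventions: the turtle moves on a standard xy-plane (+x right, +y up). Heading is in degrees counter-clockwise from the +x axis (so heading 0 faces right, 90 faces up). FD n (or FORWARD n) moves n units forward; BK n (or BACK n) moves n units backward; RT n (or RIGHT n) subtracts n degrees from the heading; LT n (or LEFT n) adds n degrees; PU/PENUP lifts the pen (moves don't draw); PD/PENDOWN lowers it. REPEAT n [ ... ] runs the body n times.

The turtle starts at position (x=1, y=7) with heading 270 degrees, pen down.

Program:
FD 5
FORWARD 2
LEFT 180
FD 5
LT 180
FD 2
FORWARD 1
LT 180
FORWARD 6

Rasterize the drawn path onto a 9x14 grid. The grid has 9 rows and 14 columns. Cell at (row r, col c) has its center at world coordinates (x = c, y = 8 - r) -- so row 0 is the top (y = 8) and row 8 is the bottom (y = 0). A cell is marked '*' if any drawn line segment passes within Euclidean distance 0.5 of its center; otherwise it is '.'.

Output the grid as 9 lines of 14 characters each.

Segment 0: (1,7) -> (1,2)
Segment 1: (1,2) -> (1,0)
Segment 2: (1,0) -> (1,5)
Segment 3: (1,5) -> (1,3)
Segment 4: (1,3) -> (1,2)
Segment 5: (1,2) -> (1,8)

Answer: .*............
.*............
.*............
.*............
.*............
.*............
.*............
.*............
.*............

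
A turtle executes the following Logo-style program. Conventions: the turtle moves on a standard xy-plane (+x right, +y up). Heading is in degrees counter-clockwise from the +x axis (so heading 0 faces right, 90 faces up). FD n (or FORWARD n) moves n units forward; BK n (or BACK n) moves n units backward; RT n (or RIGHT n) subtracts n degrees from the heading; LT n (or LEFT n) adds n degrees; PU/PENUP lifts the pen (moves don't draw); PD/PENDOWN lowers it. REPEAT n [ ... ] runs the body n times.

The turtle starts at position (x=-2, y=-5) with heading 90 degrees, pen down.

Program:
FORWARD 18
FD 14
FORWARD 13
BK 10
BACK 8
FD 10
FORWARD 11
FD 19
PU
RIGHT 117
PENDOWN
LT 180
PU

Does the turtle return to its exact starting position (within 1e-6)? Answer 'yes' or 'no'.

Executing turtle program step by step:
Start: pos=(-2,-5), heading=90, pen down
FD 18: (-2,-5) -> (-2,13) [heading=90, draw]
FD 14: (-2,13) -> (-2,27) [heading=90, draw]
FD 13: (-2,27) -> (-2,40) [heading=90, draw]
BK 10: (-2,40) -> (-2,30) [heading=90, draw]
BK 8: (-2,30) -> (-2,22) [heading=90, draw]
FD 10: (-2,22) -> (-2,32) [heading=90, draw]
FD 11: (-2,32) -> (-2,43) [heading=90, draw]
FD 19: (-2,43) -> (-2,62) [heading=90, draw]
PU: pen up
RT 117: heading 90 -> 333
PD: pen down
LT 180: heading 333 -> 153
PU: pen up
Final: pos=(-2,62), heading=153, 8 segment(s) drawn

Start position: (-2, -5)
Final position: (-2, 62)
Distance = 67; >= 1e-6 -> NOT closed

Answer: no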